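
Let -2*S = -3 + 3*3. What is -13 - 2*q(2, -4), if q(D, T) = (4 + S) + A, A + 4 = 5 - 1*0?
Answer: -17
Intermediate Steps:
S = -3 (S = -(-3 + 3*3)/2 = -(-3 + 9)/2 = -1/2*6 = -3)
A = 1 (A = -4 + (5 - 1*0) = -4 + (5 + 0) = -4 + 5 = 1)
q(D, T) = 2 (q(D, T) = (4 - 3) + 1 = 1 + 1 = 2)
-13 - 2*q(2, -4) = -13 - 2*2 = -13 - 4 = -17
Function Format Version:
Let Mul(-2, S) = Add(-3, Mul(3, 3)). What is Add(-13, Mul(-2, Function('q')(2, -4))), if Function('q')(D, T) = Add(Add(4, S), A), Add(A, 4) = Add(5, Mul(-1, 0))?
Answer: -17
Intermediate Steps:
S = -3 (S = Mul(Rational(-1, 2), Add(-3, Mul(3, 3))) = Mul(Rational(-1, 2), Add(-3, 9)) = Mul(Rational(-1, 2), 6) = -3)
A = 1 (A = Add(-4, Add(5, Mul(-1, 0))) = Add(-4, Add(5, 0)) = Add(-4, 5) = 1)
Function('q')(D, T) = 2 (Function('q')(D, T) = Add(Add(4, -3), 1) = Add(1, 1) = 2)
Add(-13, Mul(-2, Function('q')(2, -4))) = Add(-13, Mul(-2, 2)) = Add(-13, -4) = -17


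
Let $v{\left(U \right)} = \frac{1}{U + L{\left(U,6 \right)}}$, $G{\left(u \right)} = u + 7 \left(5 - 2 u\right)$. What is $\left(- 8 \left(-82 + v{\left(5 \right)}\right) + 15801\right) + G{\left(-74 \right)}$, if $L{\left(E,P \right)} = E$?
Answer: $\frac{87266}{5} \approx 17453.0$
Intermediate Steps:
$G{\left(u \right)} = 35 - 13 u$ ($G{\left(u \right)} = u - \left(-35 + 14 u\right) = 35 - 13 u$)
$v{\left(U \right)} = \frac{1}{2 U}$ ($v{\left(U \right)} = \frac{1}{U + U} = \frac{1}{2 U}$)
$\left(- 8 \left(-82 + v{\left(5 \right)}\right) + 15801\right) + G{\left(-74 \right)} = \left(- 8 \left(-82 + \frac{1}{2 \cdot 5}\right) + 15801\right) + \left(35 - -962\right) = \left(- 8 \left(-82 + \frac{1}{2} \cdot \frac{1}{5}\right) + 15801\right) + \left(35 + 962\right) = \left(- 8 \left(-82 + \frac{1}{10}\right) + 15801\right) + 997 = \left(\left(-8\right) \left(- \frac{819}{10}\right) + 15801\right) + 997 = \left(\frac{3276}{5} + 15801\right) + 997 = \frac{82281}{5} + 997 = \frac{87266}{5}$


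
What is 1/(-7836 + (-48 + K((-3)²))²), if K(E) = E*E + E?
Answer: -1/6072 ≈ -0.00016469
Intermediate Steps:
K(E) = E + E² (K(E) = E² + E = E + E²)
1/(-7836 + (-48 + K((-3)²))²) = 1/(-7836 + (-48 + (-3)²*(1 + (-3)²))²) = 1/(-7836 + (-48 + 9*(1 + 9))²) = 1/(-7836 + (-48 + 9*10)²) = 1/(-7836 + (-48 + 90)²) = 1/(-7836 + 42²) = 1/(-7836 + 1764) = 1/(-6072) = -1/6072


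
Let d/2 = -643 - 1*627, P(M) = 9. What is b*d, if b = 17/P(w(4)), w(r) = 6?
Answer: -43180/9 ≈ -4797.8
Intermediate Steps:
d = -2540 (d = 2*(-643 - 1*627) = 2*(-643 - 627) = 2*(-1270) = -2540)
b = 17/9 ≈ 1.8889
b*d = (17/9)*(-2540) = -43180/9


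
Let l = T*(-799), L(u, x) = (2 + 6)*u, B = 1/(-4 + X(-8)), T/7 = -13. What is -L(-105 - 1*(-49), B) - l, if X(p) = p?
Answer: -72261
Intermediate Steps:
T = -91 (T = 7*(-13) = -91)
B = -1/12 (B = 1/(-4 - 8) = 1/(-12) = -1/12 ≈ -0.083333)
L(u, x) = 8*u
l = 72709 (l = -91*(-799) = 72709)
-L(-105 - 1*(-49), B) - l = -8*(-105 - 1*(-49)) - 1*72709 = -8*(-105 + 49) - 72709 = -8*(-56) - 72709 = -1*(-448) - 72709 = 448 - 72709 = -72261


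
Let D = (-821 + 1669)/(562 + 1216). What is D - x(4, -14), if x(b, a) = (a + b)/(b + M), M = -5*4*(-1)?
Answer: 9533/10668 ≈ 0.89361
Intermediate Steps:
M = 20 (M = -20*(-1) = 20)
x(b, a) = (a + b)/(20 + b) (x(b, a) = (a + b)/(b + 20) = (a + b)/(20 + b))
D = 424/889 (D = 848/1778 = 848*(1/1778) = 424/889 ≈ 0.47694)
D - x(4, -14) = 424/889 - (-14 + 4)/(20 + 4) = 424/889 - (-10)/24 = 424/889 - 1*(-5/12) = 424/889 + 5/12 = 9533/10668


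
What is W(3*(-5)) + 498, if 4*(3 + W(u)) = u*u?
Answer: 2205/4 ≈ 551.25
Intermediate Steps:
W(u) = -3 + u²/4 (W(u) = -3 + (u*u)/4 = -3 + u²/4)
W(3*(-5)) + 498 = (-3 + (3*(-5))²/4) + 498 = (-3 + (¼)*(-15)²) + 498 = (-3 + (¼)*225) + 498 = (-3 + 225/4) + 498 = 213/4 + 498 = 2205/4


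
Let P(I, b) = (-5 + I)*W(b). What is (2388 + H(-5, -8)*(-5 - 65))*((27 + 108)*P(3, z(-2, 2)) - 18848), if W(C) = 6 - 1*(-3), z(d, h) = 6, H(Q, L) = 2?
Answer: -47832944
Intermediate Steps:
W(C) = 9 (W(C) = 6 + 3 = 9)
P(I, b) = -45 + 9*I (P(I, b) = (-5 + I)*9 = -45 + 9*I)
(2388 + H(-5, -8)*(-5 - 65))*((27 + 108)*P(3, z(-2, 2)) - 18848) = (2388 + 2*(-5 - 65))*((27 + 108)*(-45 + 9*3) - 18848) = (2388 + 2*(-70))*(135*(-45 + 27) - 18848) = (2388 - 140)*(135*(-18) - 18848) = 2248*(-2430 - 18848) = 2248*(-21278) = -47832944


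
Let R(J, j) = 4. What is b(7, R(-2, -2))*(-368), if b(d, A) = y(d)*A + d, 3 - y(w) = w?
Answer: 3312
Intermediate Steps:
y(w) = 3 - w
b(d, A) = d + A*(3 - d) (b(d, A) = (3 - d)*A + d = A*(3 - d) + d = d + A*(3 - d))
b(7, R(-2, -2))*(-368) = (7 - 1*4*(-3 + 7))*(-368) = (7 - 1*4*4)*(-368) = (7 - 16)*(-368) = -9*(-368) = 3312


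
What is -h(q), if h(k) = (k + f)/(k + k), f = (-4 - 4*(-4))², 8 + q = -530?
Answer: -197/538 ≈ -0.36617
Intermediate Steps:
q = -538 (q = -8 - 530 = -538)
f = 144 (f = (-4 + 16)² = 12² = 144)
h(k) = (144 + k)/(2*k) (h(k) = (k + 144)/(k + k) = (144 + k)/((2*k)) = (144 + k)*(1/(2*k)) = (144 + k)/(2*k))
-h(q) = -(144 - 538)/(2*(-538)) = -(-1)*(-394)/(2*538) = -1*197/538 = -197/538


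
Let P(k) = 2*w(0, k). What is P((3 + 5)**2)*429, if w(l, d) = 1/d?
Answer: 429/32 ≈ 13.406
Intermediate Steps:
P(k) = 2/k
P((3 + 5)**2)*429 = (2/((3 + 5)**2))*429 = (2/(8**2))*429 = (2/64)*429 = (2*(1/64))*429 = (1/32)*429 = 429/32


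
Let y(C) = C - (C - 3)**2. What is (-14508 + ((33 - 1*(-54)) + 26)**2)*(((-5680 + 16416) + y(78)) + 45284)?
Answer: -87772547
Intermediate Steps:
y(C) = C - (-3 + C)**2
(-14508 + ((33 - 1*(-54)) + 26)**2)*(((-5680 + 16416) + y(78)) + 45284) = (-14508 + ((33 - 1*(-54)) + 26)**2)*(((-5680 + 16416) + (78 - (-3 + 78)**2)) + 45284) = (-14508 + ((33 + 54) + 26)**2)*((10736 + (78 - 1*75**2)) + 45284) = (-14508 + (87 + 26)**2)*((10736 + (78 - 1*5625)) + 45284) = (-14508 + 113**2)*((10736 + (78 - 5625)) + 45284) = (-14508 + 12769)*((10736 - 5547) + 45284) = -1739*(5189 + 45284) = -1739*50473 = -87772547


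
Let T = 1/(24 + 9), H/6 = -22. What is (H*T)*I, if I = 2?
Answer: -8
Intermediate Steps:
H = -132 (H = 6*(-22) = -132)
T = 1/33 ≈ 0.030303
(H*T)*I = -132*1/33*2 = -4*2 = -8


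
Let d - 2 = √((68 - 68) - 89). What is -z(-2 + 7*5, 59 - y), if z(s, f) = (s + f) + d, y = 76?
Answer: -18 - I*√89 ≈ -18.0 - 9.434*I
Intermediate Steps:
d = 2 + I*√89 (d = 2 + √((68 - 68) - 89) = 2 + √(0 - 89) = 2 + √(-89) = 2 + I*√89 ≈ 2.0 + 9.434*I)
z(s, f) = 2 + f + s + I*√89 (z(s, f) = (s + f) + (2 + I*√89) = (f + s) + (2 + I*√89) = 2 + f + s + I*√89)
-z(-2 + 7*5, 59 - y) = -(2 + (59 - 1*76) + (-2 + 7*5) + I*√89) = -(2 + (59 - 76) + (-2 + 35) + I*√89) = -(2 - 17 + 33 + I*√89) = -(18 + I*√89) = -18 - I*√89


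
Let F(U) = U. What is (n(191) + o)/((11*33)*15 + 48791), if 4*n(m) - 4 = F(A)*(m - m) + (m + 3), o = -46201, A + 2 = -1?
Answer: -92303/108472 ≈ -0.85094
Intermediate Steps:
A = -3 (A = -2 - 1 = -3)
n(m) = 7/4 + m/4 (n(m) = 1 + (-3*(m - m) + (m + 3))/4 = 1 + (-3*0 + (3 + m))/4 = 1 + (0 + (3 + m))/4 = 1 + (3 + m)/4 = 1 + (¾ + m/4) = 7/4 + m/4)
(n(191) + o)/((11*33)*15 + 48791) = ((7/4 + (¼)*191) - 46201)/((11*33)*15 + 48791) = ((7/4 + 191/4) - 46201)/(363*15 + 48791) = (99/2 - 46201)/(5445 + 48791) = -92303/2/54236 = -92303/2*1/54236 = -92303/108472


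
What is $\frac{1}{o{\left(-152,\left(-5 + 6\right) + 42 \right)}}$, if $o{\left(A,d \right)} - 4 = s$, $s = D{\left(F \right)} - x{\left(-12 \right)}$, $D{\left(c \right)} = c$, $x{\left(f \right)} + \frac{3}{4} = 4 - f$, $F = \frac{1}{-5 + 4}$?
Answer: $- \frac{4}{49} \approx -0.081633$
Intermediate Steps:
$F = -1$ ($F = \frac{1}{-1} = -1$)
$x{\left(f \right)} = \frac{13}{4} - f$ ($x{\left(f \right)} = - \frac{3}{4} - \left(-4 + f\right) = \frac{13}{4} - f$)
$s = - \frac{65}{4}$ ($s = -1 - \left(\frac{13}{4} - -12\right) = -1 - \left(\frac{13}{4} + 12\right) = -1 - \frac{61}{4} = - \frac{65}{4} \approx -16.25$)
$o{\left(A,d \right)} = - \frac{49}{4}$ ($o{\left(A,d \right)} = 4 - \frac{65}{4} = - \frac{49}{4}$)
$\frac{1}{o{\left(-152,\left(-5 + 6\right) + 42 \right)}} = \frac{1}{- \frac{49}{4}} = - \frac{4}{49}$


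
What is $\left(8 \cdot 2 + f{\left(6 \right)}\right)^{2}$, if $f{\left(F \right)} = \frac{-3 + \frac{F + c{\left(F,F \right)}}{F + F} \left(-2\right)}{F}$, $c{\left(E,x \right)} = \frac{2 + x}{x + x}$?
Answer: $\frac{683929}{2916} \approx 234.54$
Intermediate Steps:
$c{\left(E,x \right)} = \frac{2 + x}{2 x}$
$f{\left(F \right)} = \frac{-3 - \frac{F + \frac{2 + F}{2 F}}{F}}{F}$ ($f{\left(F \right)} = \frac{-3 + \frac{F + \frac{2 + F}{2 F}}{F + F} \left(-2\right)}{F} = \frac{-3 + \frac{F + \frac{2 + F}{2 F}}{2 F} \left(-2\right)}{F} = \frac{-3 - \frac{F + \frac{2 + F}{2 F}}{F}}{F}$)
$\left(8 \cdot 2 + f{\left(6 \right)}\right)^{2} = \left(8 \cdot 2 + \frac{-2 - 6 - 8 \cdot 6^{2}}{2 \cdot 216}\right)^{2} = \left(16 + \frac{1}{2} \cdot \frac{1}{216} \left(-2 - 6 - 288\right)\right)^{2} = \left(16 + \frac{1}{2} \cdot \frac{1}{216} \left(-296\right)\right)^{2} = \left(16 - \frac{37}{54}\right)^{2} = \left(\frac{827}{54}\right)^{2} = \frac{683929}{2916}$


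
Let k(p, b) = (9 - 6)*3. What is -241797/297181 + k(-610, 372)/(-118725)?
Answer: -9570007818/11760938075 ≈ -0.81371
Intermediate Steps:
k(p, b) = 9 (k(p, b) = 3*3 = 9)
-241797/297181 + k(-610, 372)/(-118725) = -241797/297181 + 9/(-118725) = -241797*1/297181 + 9*(-1/118725) = -241797/297181 - 3/39575 = -9570007818/11760938075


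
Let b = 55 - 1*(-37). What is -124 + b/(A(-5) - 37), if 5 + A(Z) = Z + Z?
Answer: -1635/13 ≈ -125.77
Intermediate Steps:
A(Z) = -5 + 2*Z (A(Z) = -5 + (Z + Z) = -5 + 2*Z)
b = 92 (b = 55 + 37 = 92)
-124 + b/(A(-5) - 37) = -124 + 92/((-5 + 2*(-5)) - 37) = -124 + 92/((-5 - 10) - 37) = -124 + 92/(-15 - 37) = -124 + 92/(-52) = -124 + 92*(-1/52) = -124 - 23/13 = -1635/13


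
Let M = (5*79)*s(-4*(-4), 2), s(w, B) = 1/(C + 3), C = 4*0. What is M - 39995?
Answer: -119590/3 ≈ -39863.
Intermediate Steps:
C = 0
s(w, B) = ⅓ (s(w, B) = 1/(0 + 3) = 1/3 = ⅓)
M = 395/3 (M = (5*79)*(⅓) = 395*(⅓) = 395/3 ≈ 131.67)
M - 39995 = 395/3 - 39995 = -119590/3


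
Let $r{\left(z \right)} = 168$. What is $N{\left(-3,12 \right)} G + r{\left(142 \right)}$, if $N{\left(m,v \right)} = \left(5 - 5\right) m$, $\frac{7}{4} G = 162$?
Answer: $168$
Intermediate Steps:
$G = \frac{648}{7}$ ($G = \frac{4}{7} \cdot 162 = \frac{648}{7} \approx 92.571$)
$N{\left(m,v \right)} = 0$ ($N{\left(m,v \right)} = \left(5 - 5\right) m = 0 m = 0$)
$N{\left(-3,12 \right)} G + r{\left(142 \right)} = 0 \cdot \frac{648}{7} + 168 = 0 + 168 = 168$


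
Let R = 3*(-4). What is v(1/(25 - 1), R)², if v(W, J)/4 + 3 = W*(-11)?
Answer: 6889/36 ≈ 191.36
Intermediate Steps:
R = -12
v(W, J) = -12 - 44*W (v(W, J) = -12 + 4*(W*(-11)) = -12 + 4*(-11*W) = -12 - 44*W)
v(1/(25 - 1), R)² = (-12 - 44/(25 - 1))² = (-12 - 44/24)² = (-12 - 44*1/24)² = (-12 - 11/6)² = (-83/6)² = 6889/36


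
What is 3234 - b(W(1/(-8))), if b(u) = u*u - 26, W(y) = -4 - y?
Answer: 207679/64 ≈ 3245.0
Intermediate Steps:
b(u) = -26 + u² (b(u) = u² - 26 = -26 + u²)
3234 - b(W(1/(-8))) = 3234 - (-26 + (-4 - 1/(-8))²) = 3234 - (-26 + (-4 - 1*(-⅛))²) = 3234 - (-26 + (-4 + ⅛)²) = 3234 - (-26 + (-31/8)²) = 3234 - (-26 + 961/64) = 3234 - 1*(-703/64) = 3234 + 703/64 = 207679/64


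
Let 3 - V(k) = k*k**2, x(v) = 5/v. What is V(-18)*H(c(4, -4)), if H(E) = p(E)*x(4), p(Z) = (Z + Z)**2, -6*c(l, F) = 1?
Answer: 9725/12 ≈ 810.42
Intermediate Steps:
c(l, F) = -1/6 (c(l, F) = -1/6*1 = -1/6)
V(k) = 3 - k**3 (V(k) = 3 - k*k**2 = 3 - k**3)
p(Z) = 4*Z**2 (p(Z) = (2*Z)**2 = 4*Z**2)
H(E) = 5*E**2 (H(E) = (4*E**2)*(5/4) = 5*E**2)
V(-18)*H(c(4, -4)) = (3 - 1*(-18)**3)*(5*(-1/6)**2) = (3 - 1*(-5832))*(5*(1/36)) = (3 + 5832)*(5/36) = 5835*(5/36) = 9725/12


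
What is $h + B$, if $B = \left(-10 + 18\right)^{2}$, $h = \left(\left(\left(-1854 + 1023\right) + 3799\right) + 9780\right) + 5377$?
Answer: $18189$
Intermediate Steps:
$h = 18125$ ($h = \left(\left(-831 + 3799\right) + 9780\right) + 5377 = \left(2968 + 9780\right) + 5377 = 12748 + 5377 = 18125$)
$B = 64$ ($B = 8^{2} = 64$)
$h + B = 18125 + 64 = 18189$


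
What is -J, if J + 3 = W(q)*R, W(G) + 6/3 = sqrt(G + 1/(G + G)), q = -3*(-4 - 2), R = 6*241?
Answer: 2895 - 241*sqrt(649) ≈ -3244.6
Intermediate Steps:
R = 1446
q = 18 (q = -3*(-6) = 18)
W(G) = -2 + sqrt(G + 1/(2*G)) (W(G) = -2 + sqrt(G + 1/(G + G)) = -2 + sqrt(G + 1/(2*G)))
J = -2895 + 241*sqrt(649) (J = -3 + (-2 + sqrt(2/18 + 4*18)/2)*1446 = -3 + (-2 + sqrt(2*(1/18) + 72)/2)*1446 = -3 + (-2 + sqrt(1/9 + 72)/2)*1446 = -3 + (-2 + sqrt(649/9)/2)*1446 = -3 + (-2 + (sqrt(649)/3)/2)*1446 = -3 + (-2 + sqrt(649)/6)*1446 = -3 + (-2892 + 241*sqrt(649)) = -2895 + 241*sqrt(649) ≈ 3244.6)
-J = -(-2895 + 241*sqrt(649)) = 2895 - 241*sqrt(649)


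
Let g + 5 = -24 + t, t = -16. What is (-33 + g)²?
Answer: 6084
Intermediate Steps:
g = -45 (g = -5 + (-24 - 16) = -5 - 40 = -45)
(-33 + g)² = (-33 - 45)² = (-78)² = 6084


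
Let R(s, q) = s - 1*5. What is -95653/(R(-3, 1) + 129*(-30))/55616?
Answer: 95653/215678848 ≈ 0.00044350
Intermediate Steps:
R(s, q) = -5 + s (R(s, q) = s - 5 = -5 + s)
-95653/(R(-3, 1) + 129*(-30))/55616 = -95653/((-5 - 3) + 129*(-30))/55616 = -95653/(-8 - 3870)*(1/55616) = -95653/(-3878)*(1/55616) = -95653*(-1/3878)*(1/55616) = (95653/3878)*(1/55616) = 95653/215678848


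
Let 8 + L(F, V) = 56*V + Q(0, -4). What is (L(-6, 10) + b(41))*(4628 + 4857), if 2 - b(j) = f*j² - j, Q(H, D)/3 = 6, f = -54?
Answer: 866805695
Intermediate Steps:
Q(H, D) = 18 (Q(H, D) = 3*6 = 18)
L(F, V) = 10 + 56*V (L(F, V) = -8 + (56*V + 18) = -8 + (18 + 56*V) = 10 + 56*V)
b(j) = 2 + j + 54*j² (b(j) = 2 - (-54*j² - j) = 2 - (-j - 54*j²) = 2 + (j + 54*j²) = 2 + j + 54*j²)
(L(-6, 10) + b(41))*(4628 + 4857) = ((10 + 56*10) + (2 + 41 + 54*41²))*(4628 + 4857) = ((10 + 560) + (2 + 41 + 54*1681))*9485 = (570 + (2 + 41 + 90774))*9485 = (570 + 90817)*9485 = 91387*9485 = 866805695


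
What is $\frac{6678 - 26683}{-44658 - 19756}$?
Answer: $\frac{20005}{64414} \approx 0.31057$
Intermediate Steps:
$\frac{6678 - 26683}{-44658 - 19756} = - \frac{20005}{-44658 - 19756} = - \frac{20005}{-64414} = \left(-20005\right) \left(- \frac{1}{64414}\right) = \frac{20005}{64414}$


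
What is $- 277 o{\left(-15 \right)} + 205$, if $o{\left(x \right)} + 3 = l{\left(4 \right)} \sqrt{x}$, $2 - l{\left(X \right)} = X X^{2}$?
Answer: $1036 + 17174 i \sqrt{15} \approx 1036.0 + 66515.0 i$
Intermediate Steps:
$l{\left(X \right)} = 2 - X^{3}$ ($l{\left(X \right)} = 2 - X X^{2} = 2 - X^{3}$)
$o{\left(x \right)} = -3 - 62 \sqrt{x}$ ($o{\left(x \right)} = -3 + \left(2 - 4^{3}\right) \sqrt{x} = -3 + \left(2 - 64\right) \sqrt{x} = -3 - 62 \sqrt{x}$)
$- 277 o{\left(-15 \right)} + 205 = - 277 \left(-3 - 62 \sqrt{-15}\right) + 205 = - 277 \left(-3 - 62 i \sqrt{15}\right) + 205 = \left(831 + 17174 i \sqrt{15}\right) + 205 = 1036 + 17174 i \sqrt{15}$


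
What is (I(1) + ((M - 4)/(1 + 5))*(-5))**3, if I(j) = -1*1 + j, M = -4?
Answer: 8000/27 ≈ 296.30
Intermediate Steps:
I(j) = -1 + j
(I(1) + ((M - 4)/(1 + 5))*(-5))**3 = ((-1 + 1) + ((-4 - 4)/(1 + 5))*(-5))**3 = (0 - 8/6*(-5))**3 = (0 - 8*1/6*(-5))**3 = (0 - 4/3*(-5))**3 = (0 + 20/3)**3 = (20/3)**3 = 8000/27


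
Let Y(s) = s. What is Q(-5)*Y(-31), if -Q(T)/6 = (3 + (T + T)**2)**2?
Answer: 1973274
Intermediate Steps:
Q(T) = -6*(3 + 4*T**2)**2 (Q(T) = -6*(3 + (T + T)**2)**2 = -6*(3 + (2*T)**2)**2 = -6*(3 + 4*T**2)**2)
Q(-5)*Y(-31) = -6*(3 + 4*(-5)**2)**2*(-31) = -6*(3 + 4*25)**2*(-31) = -6*(3 + 100)**2*(-31) = -6*103**2*(-31) = -6*10609*(-31) = -63654*(-31) = 1973274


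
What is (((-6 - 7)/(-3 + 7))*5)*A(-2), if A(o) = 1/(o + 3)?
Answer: -65/4 ≈ -16.250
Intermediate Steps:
A(o) = 1/(3 + o)
(((-6 - 7)/(-3 + 7))*5)*A(-2) = (((-6 - 7)/(-3 + 7))*5)/(3 - 2) = (-13/4*5)/1 = (-13*¼*5)*1 = -13/4*5*1 = -65/4*1 = -65/4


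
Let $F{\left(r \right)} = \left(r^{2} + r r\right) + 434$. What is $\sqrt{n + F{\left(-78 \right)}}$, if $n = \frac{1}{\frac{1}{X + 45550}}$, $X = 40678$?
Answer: $\sqrt{98830} \approx 314.37$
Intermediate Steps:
$F{\left(r \right)} = 434 + 2 r^{2}$ ($F{\left(r \right)} = \left(r^{2} + r^{2}\right) + 434 = 2 r^{2} + 434 = 434 + 2 r^{2}$)
$n = 86228$ ($n = \frac{1}{\frac{1}{40678 + 45550}} = \frac{1}{\frac{1}{86228}} = 86228$)
$\sqrt{n + F{\left(-78 \right)}} = \sqrt{86228 + \left(434 + 2 \left(-78\right)^{2}\right)} = \sqrt{86228 + \left(434 + 2 \cdot 6084\right)} = \sqrt{86228 + \left(434 + 12168\right)} = \sqrt{86228 + 12602} = \sqrt{98830}$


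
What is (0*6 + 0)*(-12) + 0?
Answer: 0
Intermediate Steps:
(0*6 + 0)*(-12) + 0 = (0 + 0)*(-12) + 0 = 0*(-12) + 0 = 0 + 0 = 0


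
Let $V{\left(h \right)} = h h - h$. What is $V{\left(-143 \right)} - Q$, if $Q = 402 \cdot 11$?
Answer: $16170$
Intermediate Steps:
$Q = 4422$
$V{\left(h \right)} = h^{2} - h$
$V{\left(-143 \right)} - Q = - 143 \left(-1 - 143\right) - 4422 = \left(-143\right) \left(-144\right) - 4422 = 20592 - 4422 = 16170$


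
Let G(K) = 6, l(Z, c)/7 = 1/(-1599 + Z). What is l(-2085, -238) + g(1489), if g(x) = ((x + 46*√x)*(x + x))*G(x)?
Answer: 98014485161/3684 + 821928*√1489 ≈ 5.8322e+7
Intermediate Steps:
l(Z, c) = 7/(-1599 + Z)
g(x) = 12*x*(x + 46*√x) (g(x) = ((x + 46*√x)*(x + x))*6 = ((x + 46*√x)*(2*x))*6 = (2*x*(x + 46*√x))*6 = 12*x*(x + 46*√x))
l(-2085, -238) + g(1489) = 7/(-1599 - 2085) + (12*1489² + 552*1489^(3/2)) = 7/(-3684) + (12*2217121 + 552*(1489*√1489)) = 7*(-1/3684) + (26605452 + 821928*√1489) = -7/3684 + (26605452 + 821928*√1489) = 98014485161/3684 + 821928*√1489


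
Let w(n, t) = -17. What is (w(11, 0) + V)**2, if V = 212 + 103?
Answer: 88804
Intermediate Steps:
V = 315
(w(11, 0) + V)**2 = (-17 + 315)**2 = 298**2 = 88804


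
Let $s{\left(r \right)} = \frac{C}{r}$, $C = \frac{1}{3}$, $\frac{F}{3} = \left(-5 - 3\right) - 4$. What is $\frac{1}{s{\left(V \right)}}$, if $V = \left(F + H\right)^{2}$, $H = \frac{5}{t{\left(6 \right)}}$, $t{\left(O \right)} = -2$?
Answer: $\frac{17787}{4} \approx 4446.8$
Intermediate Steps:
$H = - \frac{5}{2}$ ($H = \frac{5}{-2} = 5 \left(- \frac{1}{2}\right) = - \frac{5}{2} \approx -2.5$)
$F = -36$ ($F = 3 \left(\left(-5 - 3\right) - 4\right) = 3 \left(-8 - 4\right) = 3 \left(-12\right) = -36$)
$C = \frac{1}{3} \approx 0.33333$
$V = \frac{5929}{4}$ ($V = \left(-36 - \frac{5}{2}\right)^{2} = \left(- \frac{77}{2}\right)^{2} = \frac{5929}{4} \approx 1482.3$)
$s{\left(r \right)} = \frac{1}{3 r}$
$\frac{1}{s{\left(V \right)}} = \frac{1}{\frac{1}{3} \frac{1}{\frac{5929}{4}}} = \frac{1}{\frac{1}{3} \cdot \frac{4}{5929}} = \frac{1}{\frac{4}{17787}} = \frac{17787}{4}$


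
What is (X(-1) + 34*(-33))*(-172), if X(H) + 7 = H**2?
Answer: 194016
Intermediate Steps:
X(H) = -7 + H**2
(X(-1) + 34*(-33))*(-172) = ((-7 + (-1)**2) + 34*(-33))*(-172) = ((-7 + 1) - 1122)*(-172) = (-6 - 1122)*(-172) = -1128*(-172) = 194016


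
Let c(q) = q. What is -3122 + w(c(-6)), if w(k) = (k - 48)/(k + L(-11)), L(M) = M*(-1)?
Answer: -15664/5 ≈ -3132.8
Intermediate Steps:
L(M) = -M
w(k) = (-48 + k)/(11 + k) (w(k) = (k - 48)/(k - 1*(-11)) = (-48 + k)/(k + 11) = (-48 + k)/(11 + k))
-3122 + w(c(-6)) = -3122 + (-48 - 6)/(11 - 6) = -3122 - 54/5 = -15664/5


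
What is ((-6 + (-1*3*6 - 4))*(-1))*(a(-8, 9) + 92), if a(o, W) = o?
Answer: 2352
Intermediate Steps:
((-6 + (-1*3*6 - 4))*(-1))*(a(-8, 9) + 92) = ((-6 + (-1*3*6 - 4))*(-1))*(-8 + 92) = ((-6 + (-3*6 - 4))*(-1))*84 = ((-6 + (-18 - 4))*(-1))*84 = ((-6 - 22)*(-1))*84 = -28*(-1)*84 = 28*84 = 2352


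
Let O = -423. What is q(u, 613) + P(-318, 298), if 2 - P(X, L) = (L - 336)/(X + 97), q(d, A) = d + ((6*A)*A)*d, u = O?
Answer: -210768173641/221 ≈ -9.5370e+8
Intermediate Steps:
u = -423
q(d, A) = d + 6*d*A² (q(d, A) = d + (6*A²)*d = d + 6*d*A²)
P(X, L) = 2 - (-336 + L)/(97 + X) (P(X, L) = 2 - (L - 336)/(X + 97) = 2 - (-336 + L)/(97 + X))
q(u, 613) + P(-318, 298) = -423*(1 + 6*613²) + (530 - 1*298 + 2*(-318))/(97 - 318) = -423*(1 + 6*375769) + (530 - 298 - 636)/(-221) = -423*(1 + 2254614) - 1/221*(-404) = -423*2254615 + 404/221 = -953702145 + 404/221 = -210768173641/221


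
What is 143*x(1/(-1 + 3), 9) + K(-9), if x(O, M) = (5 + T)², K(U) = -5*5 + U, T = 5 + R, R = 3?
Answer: 24133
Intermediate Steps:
T = 8 (T = 5 + 3 = 8)
K(U) = -25 + U
x(O, M) = 169 (x(O, M) = (5 + 8)² = 13² = 169)
143*x(1/(-1 + 3), 9) + K(-9) = 143*169 + (-25 - 9) = 24167 - 34 = 24133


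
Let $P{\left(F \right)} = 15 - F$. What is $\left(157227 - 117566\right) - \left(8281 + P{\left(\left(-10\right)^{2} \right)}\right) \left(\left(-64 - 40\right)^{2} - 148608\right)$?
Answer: $1129382893$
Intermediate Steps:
$\left(157227 - 117566\right) - \left(8281 + P{\left(\left(-10\right)^{2} \right)}\right) \left(\left(-64 - 40\right)^{2} - 148608\right) = \left(157227 - 117566\right) - \left(8281 + \left(15 - \left(-10\right)^{2}\right)\right) \left(\left(-64 - 40\right)^{2} - 148608\right) = \left(157227 - 117566\right) - \left(8281 + \left(15 - 100\right)\right) \left(\left(-104\right)^{2} - 148608\right) = 39661 - \left(8281 + \left(15 - 100\right)\right) \left(10816 - 148608\right) = 39661 - \left(8281 - 85\right) \left(-137792\right) = 39661 - 8196 \left(-137792\right) = 39661 - -1129343232 = 39661 + 1129343232 = 1129382893$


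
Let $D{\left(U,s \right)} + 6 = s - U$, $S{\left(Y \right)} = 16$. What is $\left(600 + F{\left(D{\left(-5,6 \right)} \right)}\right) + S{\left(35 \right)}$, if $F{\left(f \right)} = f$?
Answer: $621$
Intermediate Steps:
$D{\left(U,s \right)} = -6 + s - U$ ($D{\left(U,s \right)} = -6 - \left(U - s\right) = -6 + s - U$)
$\left(600 + F{\left(D{\left(-5,6 \right)} \right)}\right) + S{\left(35 \right)} = \left(600 - -5\right) + 16 = \left(600 + \left(-6 + 6 + 5\right)\right) + 16 = \left(600 + 5\right) + 16 = 605 + 16 = 621$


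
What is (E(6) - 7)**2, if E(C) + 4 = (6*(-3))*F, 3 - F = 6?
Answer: 1849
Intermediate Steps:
F = -3 (F = 3 - 1*6 = 3 - 6 = -3)
E(C) = 50 (E(C) = -4 + (6*(-3))*(-3) = -4 - 18*(-3) = -4 + 54 = 50)
(E(6) - 7)**2 = (50 - 7)**2 = 43**2 = 1849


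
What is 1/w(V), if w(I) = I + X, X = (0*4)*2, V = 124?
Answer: 1/124 ≈ 0.0080645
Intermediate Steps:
X = 0 (X = 0*2 = 0)
w(I) = I (w(I) = I + 0 = I)
1/w(V) = 1/124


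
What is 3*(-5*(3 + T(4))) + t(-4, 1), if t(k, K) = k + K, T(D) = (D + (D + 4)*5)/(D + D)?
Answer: -261/2 ≈ -130.50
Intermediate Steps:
T(D) = (20 + 6*D)/(2*D) (T(D) = (D + (4 + D)*5)/((2*D)) = (D + (20 + 5*D))*(1/(2*D)) = (20 + 6*D)*(1/(2*D)) = (20 + 6*D)/(2*D))
t(k, K) = K + k
3*(-5*(3 + T(4))) + t(-4, 1) = 3*(-5*(3 + (3 + 10/4))) + (1 - 4) = 3*(-5*(3 + (3 + 10*(¼)))) - 3 = 3*(-5*(3 + (3 + 5/2))) - 3 = 3*(-5*(3 + 11/2)) - 3 = 3*(-5*17/2) - 3 = 3*(-85/2) - 3 = -255/2 - 3 = -261/2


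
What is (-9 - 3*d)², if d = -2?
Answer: 9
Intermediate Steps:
(-9 - 3*d)² = (-9 - 3*(-2))² = (-9 + 6)² = (-3)² = 9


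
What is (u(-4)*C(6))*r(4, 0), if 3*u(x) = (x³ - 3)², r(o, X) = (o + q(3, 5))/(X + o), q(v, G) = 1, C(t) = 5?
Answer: 112225/12 ≈ 9352.1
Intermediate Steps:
r(o, X) = (1 + o)/(X + o) (r(o, X) = (o + 1)/(X + o) = (1 + o)/(X + o))
u(x) = (-3 + x³)²/3 (u(x) = (x³ - 3)²/3 = (-3 + x³)²/3)
(u(-4)*C(6))*r(4, 0) = (((-3 + (-4)³)²/3)*5)*((1 + 4)/(0 + 4)) = (((-3 - 64)²/3)*5)*(5/4) = (((⅓)*(-67)²)*5)*((¼)*5) = (((⅓)*4489)*5)*(5/4) = ((4489/3)*5)*(5/4) = (22445/3)*(5/4) = 112225/12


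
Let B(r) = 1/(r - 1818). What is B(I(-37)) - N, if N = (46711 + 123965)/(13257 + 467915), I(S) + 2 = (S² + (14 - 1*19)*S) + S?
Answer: -13049000/36448779 ≈ -0.35801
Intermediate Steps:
I(S) = -2 + S² - 4*S (I(S) = -2 + ((S² + (14 - 1*19)*S) + S) = -2 + ((S² + (14 - 19)*S) + S) = -2 + ((S² - 5*S) + S) = -2 + (S² - 4*S) = -2 + S² - 4*S)
N = 42669/120293 (N = 170676/481172 = 170676*(1/481172) = 42669/120293 ≈ 0.35471)
B(r) = 1/(-1818 + r)
B(I(-37)) - N = 1/(-1818 + (-2 + (-37)² - 4*(-37))) - 1*42669/120293 = 1/(-1818 + (-2 + 1369 + 148)) - 42669/120293 = 1/(-1818 + 1515) - 42669/120293 = 1/(-303) - 42669/120293 = -1/303 - 42669/120293 = -13049000/36448779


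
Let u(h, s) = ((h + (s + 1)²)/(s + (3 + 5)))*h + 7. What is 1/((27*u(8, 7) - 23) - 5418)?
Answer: -5/21076 ≈ -0.00023724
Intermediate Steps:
u(h, s) = 7 + h*(h + (1 + s)²)/(8 + s) (u(h, s) = ((h + (1 + s)²)/(s + 8))*h + 7 = ((h + (1 + s)²)/(8 + s))*h + 7 = h*(h + (1 + s)²)/(8 + s) + 7 = 7 + h*(h + (1 + s)²)/(8 + s))
1/((27*u(8, 7) - 23) - 5418) = 1/((27*((56 + 8² + 7*7 + 8*(1 + 7)²)/(8 + 7)) - 23) - 5418) = 1/((27*((56 + 64 + 49 + 8*8²)/15) - 23) - 5418) = 1/((27*((56 + 64 + 49 + 8*64)/15) - 23) - 5418) = 1/((27*((56 + 64 + 49 + 512)/15) - 23) - 5418) = 1/((27*((1/15)*681) - 23) - 5418) = 1/((27*(227/5) - 23) - 5418) = 1/((6129/5 - 23) - 5418) = 1/(6014/5 - 5418) = 1/(-21076/5) = -5/21076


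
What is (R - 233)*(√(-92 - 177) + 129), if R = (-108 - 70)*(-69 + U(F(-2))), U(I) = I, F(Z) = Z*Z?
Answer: 1462473 + 11337*I*√269 ≈ 1.4625e+6 + 1.8594e+5*I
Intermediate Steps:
F(Z) = Z²
R = 11570 (R = (-108 - 70)*(-69 + (-2)²) = -178*(-69 + 4) = -178*(-65) = 11570)
(R - 233)*(√(-92 - 177) + 129) = (11570 - 233)*(√(-92 - 177) + 129) = 11337*(√(-269) + 129) = 11337*(I*√269 + 129) = 11337*(129 + I*√269) = 1462473 + 11337*I*√269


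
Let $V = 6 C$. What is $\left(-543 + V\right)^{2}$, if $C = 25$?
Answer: $154449$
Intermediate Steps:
$V = 150$ ($V = 6 \cdot 25 = 150$)
$\left(-543 + V\right)^{2} = \left(-543 + 150\right)^{2} = \left(-393\right)^{2} = 154449$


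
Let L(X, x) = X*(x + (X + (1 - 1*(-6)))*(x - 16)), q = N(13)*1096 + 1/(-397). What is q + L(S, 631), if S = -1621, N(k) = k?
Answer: 638380846178/397 ≈ 1.6080e+9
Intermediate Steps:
q = 5656455/397 (q = 13*1096 + 1/(-397) = 14248 - 1/397 = 5656455/397 ≈ 14248.)
L(X, x) = X*(x + (-16 + x)*(7 + X)) (L(X, x) = X*(x + (X + (1 + 6))*(-16 + x)) = X*(x + (X + 7)*(-16 + x)) = X*(x + (7 + X)*(-16 + x)) = X*(x + (-16 + x)*(7 + X)))
q + L(S, 631) = 5656455/397 - 1621*(-112 - 16*(-1621) + 8*631 - 1621*631) = 5656455/397 - 1621*(-112 + 25936 + 5048 - 1022851) = 5656455/397 - 1621*(-991979) = 5656455/397 + 1607997959 = 638380846178/397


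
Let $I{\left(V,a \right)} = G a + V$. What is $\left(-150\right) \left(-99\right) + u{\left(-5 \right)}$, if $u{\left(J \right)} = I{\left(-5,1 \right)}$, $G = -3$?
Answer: $14842$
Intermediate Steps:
$I{\left(V,a \right)} = V - 3 a$ ($I{\left(V,a \right)} = - 3 a + V = V - 3 a$)
$u{\left(J \right)} = -8$ ($u{\left(J \right)} = -5 - 3 = -8$)
$\left(-150\right) \left(-99\right) + u{\left(-5 \right)} = \left(-150\right) \left(-99\right) - 8 = 14850 - 8 = 14842$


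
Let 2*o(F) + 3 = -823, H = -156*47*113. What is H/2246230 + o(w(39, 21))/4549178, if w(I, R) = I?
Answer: -1884997226419/5109250049470 ≈ -0.36894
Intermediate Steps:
H = -828516 (H = -7332*113 = -828516)
o(F) = -413 (o(F) = -3/2 + (½)*(-823) = -3/2 - 823/2 = -413)
H/2246230 + o(w(39, 21))/4549178 = -828516/2246230 - 413/4549178 = -828516*1/2246230 - 413*1/4549178 = -414258/1123115 - 413/4549178 = -1884997226419/5109250049470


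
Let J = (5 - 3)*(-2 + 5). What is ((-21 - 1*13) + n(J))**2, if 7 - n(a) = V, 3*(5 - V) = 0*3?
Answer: 1024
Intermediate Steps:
V = 5 (V = 5 - 0*3 = 5 - 1/3*0 = 5 + 0 = 5)
J = 6 (J = 2*3 = 6)
n(a) = 2 (n(a) = 7 - 1*5 = 7 - 5 = 2)
((-21 - 1*13) + n(J))**2 = ((-21 - 1*13) + 2)**2 = ((-21 - 13) + 2)**2 = (-34 + 2)**2 = (-32)**2 = 1024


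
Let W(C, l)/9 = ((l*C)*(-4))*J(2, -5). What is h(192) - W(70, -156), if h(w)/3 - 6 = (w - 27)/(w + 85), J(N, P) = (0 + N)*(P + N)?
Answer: 653370921/277 ≈ 2.3587e+6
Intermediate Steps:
J(N, P) = N*(N + P)
h(w) = 18 + 3*(-27 + w)/(85 + w) (h(w) = 18 + 3*((w - 27)/(w + 85)) = 18 + 3*((-27 + w)/(85 + w)) = 18 + 3*(-27 + w)/(85 + w))
W(C, l) = 216*C*l (W(C, l) = 9*(((l*C)*(-4))*(2*(2 - 5))) = 9*(((C*l)*(-4))*(2*(-3))) = 9*(-4*C*l*(-6)) = 9*(24*C*l) = 216*C*l)
h(192) - W(70, -156) = 21*(69 + 192)/(85 + 192) - 216*70*(-156) = 21*261/277 - 1*(-2358720) = 21*(1/277)*261 + 2358720 = 5481/277 + 2358720 = 653370921/277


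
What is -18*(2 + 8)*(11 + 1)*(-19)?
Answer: 41040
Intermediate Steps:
-18*(2 + 8)*(11 + 1)*(-19) = -180*12*(-19) = -18*120*(-19) = -2160*(-19) = 41040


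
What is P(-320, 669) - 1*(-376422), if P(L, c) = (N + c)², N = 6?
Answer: 832047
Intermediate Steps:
P(L, c) = (6 + c)²
P(-320, 669) - 1*(-376422) = (6 + 669)² - 1*(-376422) = 675² + 376422 = 455625 + 376422 = 832047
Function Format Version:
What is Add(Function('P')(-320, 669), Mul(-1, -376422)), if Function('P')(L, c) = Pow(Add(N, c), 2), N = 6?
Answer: 832047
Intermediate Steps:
Function('P')(L, c) = Pow(Add(6, c), 2)
Add(Function('P')(-320, 669), Mul(-1, -376422)) = Add(Pow(Add(6, 669), 2), Mul(-1, -376422)) = Add(Pow(675, 2), 376422) = Add(455625, 376422) = 832047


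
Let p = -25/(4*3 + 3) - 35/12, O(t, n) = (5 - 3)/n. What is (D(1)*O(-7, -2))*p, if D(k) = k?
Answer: 55/12 ≈ 4.5833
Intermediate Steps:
O(t, n) = 2/n
p = -55/12 (p = -25/(12 + 3) - 35*1/12 = -25/15 - 35/12 = -25*1/15 - 35/12 = -5/3 - 35/12 = -55/12 ≈ -4.5833)
(D(1)*O(-7, -2))*p = (1*(2/(-2)))*(-55/12) = (1*(2*(-1/2)))*(-55/12) = (1*(-1))*(-55/12) = -1*(-55/12) = 55/12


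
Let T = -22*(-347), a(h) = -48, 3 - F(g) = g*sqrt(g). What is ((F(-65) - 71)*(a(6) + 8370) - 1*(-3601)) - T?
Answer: -569929 + 540930*I*sqrt(65) ≈ -5.6993e+5 + 4.3611e+6*I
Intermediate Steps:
F(g) = 3 - g**(3/2) (F(g) = 3 - g*sqrt(g) = 3 - g**(3/2))
T = 7634
((F(-65) - 71)*(a(6) + 8370) - 1*(-3601)) - T = (((3 - (-65)**(3/2)) - 71)*(-48 + 8370) - 1*(-3601)) - 1*7634 = (((3 - (-65)*I*sqrt(65)) - 71)*8322 + 3601) - 7634 = (((3 + 65*I*sqrt(65)) - 71)*8322 + 3601) - 7634 = ((-68 + 65*I*sqrt(65))*8322 + 3601) - 7634 = ((-565896 + 540930*I*sqrt(65)) + 3601) - 7634 = (-562295 + 540930*I*sqrt(65)) - 7634 = -569929 + 540930*I*sqrt(65)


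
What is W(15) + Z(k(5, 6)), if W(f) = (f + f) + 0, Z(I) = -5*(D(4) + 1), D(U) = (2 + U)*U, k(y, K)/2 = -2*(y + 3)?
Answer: -95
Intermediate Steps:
k(y, K) = -12 - 4*y (k(y, K) = 2*(-2*(y + 3)) = 2*(-2*(3 + y)) = 2*(-6 - 2*y) = -12 - 4*y)
D(U) = U*(2 + U)
Z(I) = -125 (Z(I) = -5*(4*(2 + 4) + 1) = -5*(4*6 + 1) = -5*(24 + 1) = -5*25 = -125)
W(f) = 2*f (W(f) = 2*f + 0 = 2*f)
W(15) + Z(k(5, 6)) = 2*15 - 125 = 30 - 125 = -95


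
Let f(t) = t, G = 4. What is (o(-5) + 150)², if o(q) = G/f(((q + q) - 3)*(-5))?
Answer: 95140516/4225 ≈ 22518.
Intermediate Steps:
o(q) = 4/(15 - 10*q) (o(q) = 4/((((q + q) - 3)*(-5))) = 4/(((2*q - 3)*(-5))) = 4/(((-3 + 2*q)*(-5))) = 4/(15 - 10*q))
(o(-5) + 150)² = (-4/(-15 + 10*(-5)) + 150)² = (-4/(-15 - 50) + 150)² = (-4/(-65) + 150)² = (-4*(-1/65) + 150)² = (4/65 + 150)² = (9754/65)² = 95140516/4225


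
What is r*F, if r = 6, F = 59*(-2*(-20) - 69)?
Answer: -10266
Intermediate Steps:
F = -1711 (F = 59*(40 - 69) = 59*(-29) = -1711)
r*F = 6*(-1711) = -10266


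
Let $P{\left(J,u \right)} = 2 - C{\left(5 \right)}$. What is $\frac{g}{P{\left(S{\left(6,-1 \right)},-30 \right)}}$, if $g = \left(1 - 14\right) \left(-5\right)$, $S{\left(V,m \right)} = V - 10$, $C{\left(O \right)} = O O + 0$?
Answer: $- \frac{65}{23} \approx -2.8261$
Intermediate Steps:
$C{\left(O \right)} = O^{2}$ ($C{\left(O \right)} = O^{2} + 0 = O^{2}$)
$S{\left(V,m \right)} = -10 + V$
$P{\left(J,u \right)} = -23$ ($P{\left(J,u \right)} = 2 - 5^{2} = 2 - 25 = -23$)
$g = 65$ ($g = \left(-13\right) \left(-5\right) = 65$)
$\frac{g}{P{\left(S{\left(6,-1 \right)},-30 \right)}} = \frac{65}{-23} = 65 \left(- \frac{1}{23}\right) = - \frac{65}{23}$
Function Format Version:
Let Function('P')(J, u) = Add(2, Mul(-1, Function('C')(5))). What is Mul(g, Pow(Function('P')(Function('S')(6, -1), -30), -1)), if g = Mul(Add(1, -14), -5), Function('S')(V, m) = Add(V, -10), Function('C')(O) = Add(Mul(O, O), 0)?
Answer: Rational(-65, 23) ≈ -2.8261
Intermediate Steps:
Function('C')(O) = Pow(O, 2) (Function('C')(O) = Add(Pow(O, 2), 0) = Pow(O, 2))
Function('S')(V, m) = Add(-10, V)
Function('P')(J, u) = -23 (Function('P')(J, u) = Add(2, Mul(-1, Pow(5, 2))) = Add(2, Mul(-1, 25)) = Add(2, -25) = -23)
g = 65 (g = Mul(-13, -5) = 65)
Mul(g, Pow(Function('P')(Function('S')(6, -1), -30), -1)) = Mul(65, Pow(-23, -1)) = Mul(65, Rational(-1, 23)) = Rational(-65, 23)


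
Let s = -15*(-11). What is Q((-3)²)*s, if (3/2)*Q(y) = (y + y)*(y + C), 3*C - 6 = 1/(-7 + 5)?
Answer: 21450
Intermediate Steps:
s = 165
C = 11/6 (C = 2 + 1/(3*(-7 + 5)) = 2 + (⅓)/(-2) = 2 + (⅓)*(-½) = 2 - ⅙ = 11/6 ≈ 1.8333)
Q(y) = 4*y*(11/6 + y)/3 (Q(y) = 2*((y + y)*(y + 11/6))/3 = 2*((2*y)*(11/6 + y))/3 = 2*(2*y*(11/6 + y))/3 = 4*y*(11/6 + y)/3)
Q((-3)²)*s = ((2/9)*(-3)²*(11 + 6*(-3)²))*165 = ((2/9)*9*(11 + 6*9))*165 = ((2/9)*9*(11 + 54))*165 = ((2/9)*9*65)*165 = 130*165 = 21450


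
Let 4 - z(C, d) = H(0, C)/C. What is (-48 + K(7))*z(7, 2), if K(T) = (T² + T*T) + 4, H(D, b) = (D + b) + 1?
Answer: 1080/7 ≈ 154.29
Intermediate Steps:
H(D, b) = 1 + D + b
K(T) = 4 + 2*T² (K(T) = (T² + T²) + 4 = 2*T² + 4 = 4 + 2*T²)
z(C, d) = 4 - (1 + C)/C (z(C, d) = 4 - (1 + 0 + C)/C = 4 - (1 + C)/C)
(-48 + K(7))*z(7, 2) = (-48 + (4 + 2*7²))*(3 - 1/7) = (-48 + (4 + 2*49))*(3 - 1*⅐) = (-48 + (4 + 98))*(3 - ⅐) = (-48 + 102)*(20/7) = 54*(20/7) = 1080/7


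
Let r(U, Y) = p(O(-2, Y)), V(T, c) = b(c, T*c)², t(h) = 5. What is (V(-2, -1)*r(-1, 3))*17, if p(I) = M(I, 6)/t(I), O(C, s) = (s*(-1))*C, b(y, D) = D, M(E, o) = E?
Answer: 408/5 ≈ 81.600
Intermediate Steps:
V(T, c) = T²*c² (V(T, c) = (T*c)² = T²*c²)
O(C, s) = -C*s (O(C, s) = (-s)*C = -C*s)
p(I) = I/5
r(U, Y) = 2*Y/5 (r(U, Y) = (-1*(-2)*Y)/5 = (2*Y)/5 = 2*Y/5)
(V(-2, -1)*r(-1, 3))*17 = (((-2)²*(-1)²)*((⅖)*3))*17 = ((4*1)*(6/5))*17 = (4*(6/5))*17 = (24/5)*17 = 408/5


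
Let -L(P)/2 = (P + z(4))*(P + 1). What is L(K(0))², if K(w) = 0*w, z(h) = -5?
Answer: 100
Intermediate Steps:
K(w) = 0
L(P) = -2*(1 + P)*(-5 + P) (L(P) = -2*(P - 5)*(P + 1) = -2*(-5 + P)*(1 + P) = -2*(1 + P)*(-5 + P))
L(K(0))² = (10 - 2*0² + 8*0)² = (10 - 2*0 + 0)² = (10 + 0 + 0)² = 10² = 100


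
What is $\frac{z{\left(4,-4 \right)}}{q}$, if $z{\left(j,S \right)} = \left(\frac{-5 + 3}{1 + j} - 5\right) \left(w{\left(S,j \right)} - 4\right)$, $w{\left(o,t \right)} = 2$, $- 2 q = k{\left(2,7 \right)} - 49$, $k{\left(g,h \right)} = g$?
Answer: $\frac{108}{235} \approx 0.45957$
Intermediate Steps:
$q = \frac{47}{2}$ ($q = - \frac{2 - 49}{2} = \left(- \frac{1}{2}\right) \left(-47\right) = \frac{47}{2} \approx 23.5$)
$z{\left(j,S \right)} = 10 + \frac{4}{1 + j}$ ($z{\left(j,S \right)} = \left(\frac{-5 + 3}{1 + j} - 5\right) \left(2 - 4\right) = \left(- \frac{2}{1 + j} - 5\right) \left(-2\right) = \left(-5 - \frac{2}{1 + j}\right) \left(-2\right) = 10 + \frac{4}{1 + j}$)
$\frac{z{\left(4,-4 \right)}}{q} = \frac{2 \frac{1}{1 + 4} \left(7 + 5 \cdot 4\right)}{\frac{47}{2}} = \frac{2 \left(7 + 20\right)}{5} \cdot \frac{2}{47} = 2 \cdot \frac{1}{5} \cdot 27 \cdot \frac{2}{47} = \frac{54}{5} \cdot \frac{2}{47} = \frac{108}{235}$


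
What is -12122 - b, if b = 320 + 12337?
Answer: -24779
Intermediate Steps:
b = 12657
-12122 - b = -12122 - 1*12657 = -12122 - 12657 = -24779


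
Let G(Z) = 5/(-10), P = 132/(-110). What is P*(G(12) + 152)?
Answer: -909/5 ≈ -181.80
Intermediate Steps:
P = -6/5 (P = 132*(-1/110) = -6/5 ≈ -1.2000)
G(Z) = -1/2 (G(Z) = 5*(-1/10) = -1/2)
P*(G(12) + 152) = -6*(-1/2 + 152)/5 = -6/5*303/2 = -909/5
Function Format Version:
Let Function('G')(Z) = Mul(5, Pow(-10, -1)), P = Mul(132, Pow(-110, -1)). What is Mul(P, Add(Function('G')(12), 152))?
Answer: Rational(-909, 5) ≈ -181.80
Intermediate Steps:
P = Rational(-6, 5) (P = Mul(132, Rational(-1, 110)) = Rational(-6, 5) ≈ -1.2000)
Function('G')(Z) = Rational(-1, 2) (Function('G')(Z) = Mul(5, Rational(-1, 10)) = Rational(-1, 2))
Mul(P, Add(Function('G')(12), 152)) = Mul(Rational(-6, 5), Add(Rational(-1, 2), 152)) = Mul(Rational(-6, 5), Rational(303, 2)) = Rational(-909, 5)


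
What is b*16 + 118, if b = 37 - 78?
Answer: -538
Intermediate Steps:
b = -41
b*16 + 118 = -41*16 + 118 = -656 + 118 = -538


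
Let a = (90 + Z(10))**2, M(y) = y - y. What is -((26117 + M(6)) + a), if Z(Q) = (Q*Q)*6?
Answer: -502217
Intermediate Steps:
M(y) = 0
Z(Q) = 6*Q**2 (Z(Q) = Q**2*6 = 6*Q**2)
a = 476100 (a = (90 + 6*10**2)**2 = (90 + 6*100)**2 = (90 + 600)**2 = 690**2 = 476100)
-((26117 + M(6)) + a) = -((26117 + 0) + 476100) = -(26117 + 476100) = -1*502217 = -502217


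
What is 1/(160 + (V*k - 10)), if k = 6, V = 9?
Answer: 1/204 ≈ 0.0049020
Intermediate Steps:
1/(160 + (V*k - 10)) = 1/(160 + (9*6 - 10)) = 1/(160 + (54 - 10)) = 1/(160 + 44) = 1/204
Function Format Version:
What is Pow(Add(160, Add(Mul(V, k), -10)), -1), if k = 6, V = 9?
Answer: Rational(1, 204) ≈ 0.0049020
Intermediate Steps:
Pow(Add(160, Add(Mul(V, k), -10)), -1) = Pow(Add(160, Add(Mul(9, 6), -10)), -1) = Pow(Add(160, Add(54, -10)), -1) = Pow(Add(160, 44), -1) = Pow(204, -1) = Rational(1, 204)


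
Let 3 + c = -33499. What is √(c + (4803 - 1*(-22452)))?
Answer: I*√6247 ≈ 79.038*I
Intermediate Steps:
c = -33502 (c = -3 - 33499 = -33502)
√(c + (4803 - 1*(-22452))) = √(-33502 + (4803 - 1*(-22452))) = √(-33502 + (4803 + 22452)) = √(-33502 + 27255) = √(-6247) = I*√6247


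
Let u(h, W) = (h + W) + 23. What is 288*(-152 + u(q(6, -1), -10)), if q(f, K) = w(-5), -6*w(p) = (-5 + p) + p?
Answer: -39312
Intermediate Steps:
w(p) = ⅚ - p/3 (w(p) = -((-5 + p) + p)/6 = -(-5 + 2*p)/6 = ⅚ - p/3)
q(f, K) = 5/2 (q(f, K) = ⅚ - ⅓*(-5) = ⅚ + 5/3 = 5/2)
u(h, W) = 23 + W + h (u(h, W) = (W + h) + 23 = 23 + W + h)
288*(-152 + u(q(6, -1), -10)) = 288*(-152 + (23 - 10 + 5/2)) = 288*(-152 + 31/2) = 288*(-273/2) = -39312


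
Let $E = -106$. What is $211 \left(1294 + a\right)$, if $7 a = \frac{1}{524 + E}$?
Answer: $\frac{798897695}{2926} \approx 2.7303 \cdot 10^{5}$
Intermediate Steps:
$a = \frac{1}{2926}$ ($a = \frac{1}{7 \left(524 - 106\right)} = \frac{1}{7 \cdot 418} = \frac{1}{7} \cdot \frac{1}{418} = \frac{1}{2926} \approx 0.00034176$)
$211 \left(1294 + a\right) = 211 \left(1294 + \frac{1}{2926}\right) = 211 \cdot \frac{3786245}{2926} = \frac{798897695}{2926}$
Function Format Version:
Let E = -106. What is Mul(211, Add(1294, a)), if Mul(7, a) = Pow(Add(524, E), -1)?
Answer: Rational(798897695, 2926) ≈ 2.7303e+5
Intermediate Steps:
a = Rational(1, 2926) (a = Mul(Rational(1, 7), Pow(Add(524, -106), -1)) = Mul(Rational(1, 7), Pow(418, -1)) = Mul(Rational(1, 7), Rational(1, 418)) = Rational(1, 2926) ≈ 0.00034176)
Mul(211, Add(1294, a)) = Mul(211, Add(1294, Rational(1, 2926))) = Mul(211, Rational(3786245, 2926)) = Rational(798897695, 2926)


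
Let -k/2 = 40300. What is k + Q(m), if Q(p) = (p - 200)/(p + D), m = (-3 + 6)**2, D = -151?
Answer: -11445009/142 ≈ -80599.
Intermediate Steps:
m = 9 (m = 3**2 = 9)
k = -80600 (k = -2*40300 = -80600)
Q(p) = (-200 + p)/(-151 + p) (Q(p) = (p - 200)/(p - 151) = (-200 + p)/(-151 + p))
k + Q(m) = -80600 + (-200 + 9)/(-151 + 9) = -80600 - 191/(-142) = -80600 - 1/142*(-191) = -80600 + 191/142 = -11445009/142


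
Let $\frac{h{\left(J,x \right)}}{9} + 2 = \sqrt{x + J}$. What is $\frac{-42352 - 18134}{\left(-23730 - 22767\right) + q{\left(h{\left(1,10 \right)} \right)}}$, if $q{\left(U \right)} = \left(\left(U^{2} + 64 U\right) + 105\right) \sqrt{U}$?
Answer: $\frac{20162}{15499 - 3 \sqrt{-2 + \sqrt{11}} \left(-349 + 27 \left(2 - \sqrt{11}\right)^{2} + 192 \sqrt{11}\right)} \approx 1.4053$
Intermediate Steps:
$h{\left(J,x \right)} = -18 + 9 \sqrt{J + x}$ ($h{\left(J,x \right)} = -18 + 9 \sqrt{x + J} = -18 + 9 \sqrt{J + x}$)
$q{\left(U \right)} = \sqrt{U} \left(105 + U^{2} + 64 U\right)$ ($q{\left(U \right)} = \left(105 + U^{2} + 64 U\right) \sqrt{U} = \sqrt{U} \left(105 + U^{2} + 64 U\right)$)
$\frac{-42352 - 18134}{\left(-23730 - 22767\right) + q{\left(h{\left(1,10 \right)} \right)}} = \frac{-42352 - 18134}{\left(-23730 - 22767\right) + \sqrt{-18 + 9 \sqrt{1 + 10}} \left(105 + \left(-18 + 9 \sqrt{1 + 10}\right)^{2} + 64 \left(-18 + 9 \sqrt{1 + 10}\right)\right)} = - \frac{60486}{\left(-23730 - 22767\right) + \sqrt{-18 + 9 \sqrt{11}} \left(105 + \left(-18 + 9 \sqrt{11}\right)^{2} + 64 \left(-18 + 9 \sqrt{11}\right)\right)} = - \frac{60486}{-46497 + \sqrt{-18 + 9 \sqrt{11}} \left(105 + \left(-18 + 9 \sqrt{11}\right)^{2} - \left(1152 - 576 \sqrt{11}\right)\right)} = - \frac{60486}{-46497 + \sqrt{-18 + 9 \sqrt{11}} \left(-1047 + \left(-18 + 9 \sqrt{11}\right)^{2} + 576 \sqrt{11}\right)}$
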